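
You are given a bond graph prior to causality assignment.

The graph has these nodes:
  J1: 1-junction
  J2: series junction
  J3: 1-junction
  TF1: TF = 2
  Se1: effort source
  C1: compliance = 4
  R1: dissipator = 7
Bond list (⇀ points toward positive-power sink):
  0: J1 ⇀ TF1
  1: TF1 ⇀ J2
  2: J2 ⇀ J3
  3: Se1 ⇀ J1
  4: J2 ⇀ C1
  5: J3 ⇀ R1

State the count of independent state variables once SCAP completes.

#3 stroke at J1  (Se1 (Se) sets effort on bond)
#0 stroke at TF1  (only one flow-in slot at J1)
#1 stroke at J2  (TF TF1: opposite of bond 0)
#4 stroke at J2  (C1 integral (e out))
#2 stroke at J3  (J2: last free bond brings flow in)
#5 stroke at R1  (J3: last free bond brings flow in)

1  (C1 all integral)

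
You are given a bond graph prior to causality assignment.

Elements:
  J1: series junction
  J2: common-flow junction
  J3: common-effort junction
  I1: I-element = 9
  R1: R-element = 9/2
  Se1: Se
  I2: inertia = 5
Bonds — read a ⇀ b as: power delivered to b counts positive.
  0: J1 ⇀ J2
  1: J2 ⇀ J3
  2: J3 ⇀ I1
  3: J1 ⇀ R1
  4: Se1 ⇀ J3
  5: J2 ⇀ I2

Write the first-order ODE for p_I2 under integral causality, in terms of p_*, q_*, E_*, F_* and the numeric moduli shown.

β4 stroke at J3  (source Se1 imposes e)
β1 stroke at J2  (common-e at J3 fixed by 4)
β2 stroke at I1  (J3: bond 4 brought effort, rest push out)
β5 stroke at I2  (I2 outputs flow p/I2)
β0 stroke at J2  (common-f at J2 fixed by 5)
β3 stroke at J1  (common-f at J1 fixed by 0)

dp_I2/dt = -E_Se1 - 9*p_I2/10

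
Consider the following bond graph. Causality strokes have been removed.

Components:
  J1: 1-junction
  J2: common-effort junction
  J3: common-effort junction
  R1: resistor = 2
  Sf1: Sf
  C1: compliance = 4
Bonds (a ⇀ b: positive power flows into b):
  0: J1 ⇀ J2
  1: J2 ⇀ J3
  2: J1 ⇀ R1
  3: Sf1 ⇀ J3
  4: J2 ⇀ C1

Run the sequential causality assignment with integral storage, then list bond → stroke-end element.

bond 0 stroke→J1
bond 1 stroke→J3
bond 2 stroke→R1
bond 3 stroke→Sf1
bond 4 stroke→J2

#3 stroke→Sf1  (source Sf1 imposes f)
#1 stroke→J3  (J3: last free bond brings effort in)
#4 stroke→J2  (prefer integral on C1)
#0 stroke→J1  (J2: bond 4 brought effort, rest push out)
#2 stroke→R1  (J1: last free bond brings flow in)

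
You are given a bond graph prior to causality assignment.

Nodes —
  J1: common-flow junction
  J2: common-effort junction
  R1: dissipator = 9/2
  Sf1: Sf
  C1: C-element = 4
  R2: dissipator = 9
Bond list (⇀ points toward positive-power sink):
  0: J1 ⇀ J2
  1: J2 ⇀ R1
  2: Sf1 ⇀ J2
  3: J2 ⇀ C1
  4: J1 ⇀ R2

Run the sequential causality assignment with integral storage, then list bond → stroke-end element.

b0 stroke at J1
b1 stroke at R1
b2 stroke at Sf1
b3 stroke at J2
b4 stroke at R2

b2 |Sf1  (source Sf1 imposes f)
b3 |J2  (C1: C, integral causality)
b0 |J1  (common-e at J2 fixed by 3)
b1 |R1  (J2: bond 3 brought effort, rest push out)
b4 |R2  (J1: last free bond brings flow in)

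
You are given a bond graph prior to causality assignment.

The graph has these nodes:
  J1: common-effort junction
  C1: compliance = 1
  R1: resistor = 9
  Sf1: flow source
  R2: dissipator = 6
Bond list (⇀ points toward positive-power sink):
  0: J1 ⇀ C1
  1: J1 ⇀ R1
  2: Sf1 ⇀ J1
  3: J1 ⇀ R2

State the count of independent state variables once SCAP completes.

bond 2 →Sf1  (source Sf1 imposes f)
bond 0 →J1  (C1 integral (e out))
bond 1 →R1  (0-jn J1 has e-setter on 0)
bond 3 →R2  (0-jn J1 has e-setter on 0)

1  (C1 all integral)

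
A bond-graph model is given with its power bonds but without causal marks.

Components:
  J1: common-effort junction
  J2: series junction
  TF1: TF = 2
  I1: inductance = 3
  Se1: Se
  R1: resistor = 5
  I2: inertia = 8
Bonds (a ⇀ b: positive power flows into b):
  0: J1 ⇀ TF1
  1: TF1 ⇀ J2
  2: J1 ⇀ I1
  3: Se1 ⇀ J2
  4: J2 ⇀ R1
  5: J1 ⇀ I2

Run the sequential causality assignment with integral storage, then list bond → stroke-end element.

bond 0 →J1
bond 1 →TF1
bond 2 →I1
bond 3 →J2
bond 4 →J2
bond 5 →I2

β3 stroke at J2  (Se1 (Se) sets effort on bond)
β2 stroke at I1  (I1: I, integral causality)
β5 stroke at I2  (I2 integral (f out))
β0 stroke at J1  (only one effort-in slot at J1)
β1 stroke at TF1  (TF1 one-in-one-out from 0)
β4 stroke at J2  (common-f at J2 fixed by 1)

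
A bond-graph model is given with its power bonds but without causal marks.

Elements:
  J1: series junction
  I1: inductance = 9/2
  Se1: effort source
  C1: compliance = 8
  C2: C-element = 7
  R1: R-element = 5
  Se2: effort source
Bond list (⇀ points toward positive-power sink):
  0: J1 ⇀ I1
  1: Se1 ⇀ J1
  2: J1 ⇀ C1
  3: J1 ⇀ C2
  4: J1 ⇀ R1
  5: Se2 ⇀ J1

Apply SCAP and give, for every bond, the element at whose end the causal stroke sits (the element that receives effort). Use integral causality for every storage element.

#1 stroke at J1  (Se1 (Se) sets effort on bond)
#5 stroke at J1  (Se2 fixes effort; stroke away)
#0 stroke at I1  (prefer integral on I1)
#2 stroke at J1  (1-jn J1 has f-setter on 0)
#3 stroke at J1  (common-f at J1 fixed by 0)
#4 stroke at J1  (J1 flow already set via bond 0)

b0 stroke→I1
b1 stroke→J1
b2 stroke→J1
b3 stroke→J1
b4 stroke→J1
b5 stroke→J1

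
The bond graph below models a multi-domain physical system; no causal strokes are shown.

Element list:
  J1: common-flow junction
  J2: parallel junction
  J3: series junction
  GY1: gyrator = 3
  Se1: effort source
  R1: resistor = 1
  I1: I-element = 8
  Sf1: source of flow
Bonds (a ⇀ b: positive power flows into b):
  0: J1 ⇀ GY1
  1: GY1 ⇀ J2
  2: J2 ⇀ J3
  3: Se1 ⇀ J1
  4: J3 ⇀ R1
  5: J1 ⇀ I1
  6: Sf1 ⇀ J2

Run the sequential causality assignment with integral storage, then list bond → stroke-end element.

β3 stroke→J1  (Se1 fixes effort; stroke away)
β6 stroke→Sf1  (Sf1: flow source, stroke at near end)
β5 stroke→I1  (I1 integral (f out))
β0 stroke→J1  (1-jn J1 has f-setter on 5)
β1 stroke→J2  (GY1 both-in/both-out from 0)
β2 stroke→J3  (J2: bond 1 brought effort, rest push out)
β4 stroke→R1  (J3: last free bond brings flow in)

#0 →J1
#1 →J2
#2 →J3
#3 →J1
#4 →R1
#5 →I1
#6 →Sf1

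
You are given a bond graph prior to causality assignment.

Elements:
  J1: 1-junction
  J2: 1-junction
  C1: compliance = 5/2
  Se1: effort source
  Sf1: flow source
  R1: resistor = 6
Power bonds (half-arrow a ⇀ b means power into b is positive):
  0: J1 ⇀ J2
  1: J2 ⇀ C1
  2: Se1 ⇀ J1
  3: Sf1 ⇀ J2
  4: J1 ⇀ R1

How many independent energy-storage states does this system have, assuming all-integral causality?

1  (C1 all integral)

bond 2 |J1  (Se1 fixes effort; stroke away)
bond 3 |Sf1  (Sf1: flow source, stroke at near end)
bond 0 |J2  (J2: bond 3 brought flow, rest push out)
bond 1 |J2  (J2 flow already set via bond 3)
bond 4 |J1  (J1 flow already set via bond 0)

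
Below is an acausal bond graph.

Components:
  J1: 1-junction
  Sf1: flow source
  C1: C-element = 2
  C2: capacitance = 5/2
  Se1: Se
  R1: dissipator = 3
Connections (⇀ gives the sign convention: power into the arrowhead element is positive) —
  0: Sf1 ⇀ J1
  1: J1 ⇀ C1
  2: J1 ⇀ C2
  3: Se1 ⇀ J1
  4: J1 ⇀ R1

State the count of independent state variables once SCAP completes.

2  (C1, C2 all integral)

bond 0 stroke at Sf1  (Sf1: flow source, stroke at near end)
bond 3 stroke at J1  (Se1 fixes effort; stroke away)
bond 1 stroke at J1  (1-jn J1 has f-setter on 0)
bond 2 stroke at J1  (1-jn J1 has f-setter on 0)
bond 4 stroke at J1  (1-jn J1 has f-setter on 0)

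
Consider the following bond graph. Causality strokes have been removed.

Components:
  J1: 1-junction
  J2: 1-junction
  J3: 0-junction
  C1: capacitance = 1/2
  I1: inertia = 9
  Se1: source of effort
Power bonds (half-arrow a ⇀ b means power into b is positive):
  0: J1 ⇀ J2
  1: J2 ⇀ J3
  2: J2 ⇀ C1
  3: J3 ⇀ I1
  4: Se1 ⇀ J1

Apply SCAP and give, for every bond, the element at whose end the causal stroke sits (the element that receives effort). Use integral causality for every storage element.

#0 →J2
#1 →J3
#2 →J2
#3 →I1
#4 →J1

bond 4 stroke→J1  (Se1 (Se) sets effort on bond)
bond 0 stroke→J2  (closing 1-jn rule on J1)
bond 2 stroke→J2  (C1 integral (e out))
bond 1 stroke→J3  (only one flow-in slot at J2)
bond 3 stroke→I1  (J3 effort already set via bond 1)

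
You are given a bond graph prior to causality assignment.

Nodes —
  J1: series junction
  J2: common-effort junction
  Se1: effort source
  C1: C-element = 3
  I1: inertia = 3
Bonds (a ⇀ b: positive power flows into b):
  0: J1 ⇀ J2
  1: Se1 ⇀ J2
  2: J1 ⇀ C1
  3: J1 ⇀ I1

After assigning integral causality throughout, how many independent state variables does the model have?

2  (C1, I1 all integral)

#1 |J2  (Se1 (Se) sets effort on bond)
#0 |J1  (J2: bond 1 brought effort, rest push out)
#2 |J1  (C1: C, integral causality)
#3 |I1  (J1 needs exactly one f-in)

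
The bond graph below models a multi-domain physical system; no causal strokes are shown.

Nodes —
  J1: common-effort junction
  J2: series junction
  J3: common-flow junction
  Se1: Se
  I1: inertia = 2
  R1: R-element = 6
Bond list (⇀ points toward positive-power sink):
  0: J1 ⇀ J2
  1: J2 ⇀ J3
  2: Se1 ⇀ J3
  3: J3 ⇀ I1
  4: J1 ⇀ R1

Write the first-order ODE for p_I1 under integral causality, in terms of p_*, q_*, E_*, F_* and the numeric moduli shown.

dp_I1/dt = E_Se1 - 3*p_I1

#2 →J3  (source Se1 imposes e)
#3 →I1  (I1 integral (f out))
#1 →J3  (1-jn J3 has f-setter on 3)
#0 →J2  (1-jn J2 has f-setter on 1)
#4 →J1  (only one effort-in slot at J1)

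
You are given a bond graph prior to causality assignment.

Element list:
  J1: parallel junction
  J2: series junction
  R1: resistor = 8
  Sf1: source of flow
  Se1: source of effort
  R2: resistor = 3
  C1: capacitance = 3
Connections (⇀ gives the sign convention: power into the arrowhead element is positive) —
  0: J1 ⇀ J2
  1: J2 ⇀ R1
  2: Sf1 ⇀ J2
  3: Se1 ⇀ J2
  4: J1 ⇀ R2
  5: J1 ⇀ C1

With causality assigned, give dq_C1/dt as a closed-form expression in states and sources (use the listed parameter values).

β2 stroke→Sf1  (Sf1 (Sf) sets flow on bond)
β3 stroke→J2  (Se1 (Se) sets effort on bond)
β0 stroke→J2  (1-jn J2 has f-setter on 2)
β1 stroke→J2  (common-f at J2 fixed by 2)
β5 stroke→J1  (C1 outputs effort q/C1)
β4 stroke→R2  (common-e at J1 fixed by 5)

dq_C1/dt = -F_Sf1 - q_C1/9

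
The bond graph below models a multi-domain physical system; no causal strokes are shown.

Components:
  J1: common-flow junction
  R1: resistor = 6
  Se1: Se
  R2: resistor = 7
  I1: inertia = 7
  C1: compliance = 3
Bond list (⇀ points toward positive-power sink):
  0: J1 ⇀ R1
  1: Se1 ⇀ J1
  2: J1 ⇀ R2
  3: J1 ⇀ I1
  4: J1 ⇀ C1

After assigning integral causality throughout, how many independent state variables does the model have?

b1 →J1  (Se1 fixes effort; stroke away)
b3 →I1  (I1 integral (f out))
b0 →J1  (J1 flow already set via bond 3)
b2 →J1  (1-jn J1 has f-setter on 3)
b4 →J1  (J1 flow already set via bond 3)

2  (C1, I1 all integral)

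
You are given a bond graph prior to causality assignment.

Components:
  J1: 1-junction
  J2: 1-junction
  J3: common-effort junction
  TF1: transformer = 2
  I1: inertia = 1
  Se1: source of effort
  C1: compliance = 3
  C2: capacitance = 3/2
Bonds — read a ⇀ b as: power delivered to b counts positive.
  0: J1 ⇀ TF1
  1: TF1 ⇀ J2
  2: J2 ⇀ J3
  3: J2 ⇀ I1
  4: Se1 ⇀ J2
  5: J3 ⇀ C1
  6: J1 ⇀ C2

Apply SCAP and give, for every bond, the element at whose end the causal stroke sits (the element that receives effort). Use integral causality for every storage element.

β4 stroke at J2  (source Se1 imposes e)
β3 stroke at I1  (I1 outputs flow p/I1)
β1 stroke at J2  (1-jn J2 has f-setter on 3)
β2 stroke at J2  (J2: bond 3 brought flow, rest push out)
β5 stroke at J3  (only one effort-in slot at J3)
β0 stroke at TF1  (through TF1, causality passes straight; one stroke at TF1)
β6 stroke at J1  (J1 flow already set via bond 0)

β0 |TF1
β1 |J2
β2 |J2
β3 |I1
β4 |J2
β5 |J3
β6 |J1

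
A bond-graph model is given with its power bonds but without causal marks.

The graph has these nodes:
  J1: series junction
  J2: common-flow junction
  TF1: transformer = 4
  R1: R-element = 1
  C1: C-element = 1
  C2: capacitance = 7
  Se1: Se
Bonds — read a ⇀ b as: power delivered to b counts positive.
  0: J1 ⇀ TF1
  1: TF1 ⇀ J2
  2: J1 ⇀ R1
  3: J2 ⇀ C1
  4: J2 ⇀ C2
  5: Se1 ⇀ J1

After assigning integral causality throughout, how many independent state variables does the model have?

2  (C1, C2 all integral)

#5 stroke→J1  (Se1 fixes effort; stroke away)
#3 stroke→J2  (C1: C, integral causality)
#4 stroke→J2  (prefer integral on C2)
#1 stroke→TF1  (J2: last free bond brings flow in)
#0 stroke→J1  (TF1 one-in-one-out from 1)
#2 stroke→R1  (only one flow-in slot at J1)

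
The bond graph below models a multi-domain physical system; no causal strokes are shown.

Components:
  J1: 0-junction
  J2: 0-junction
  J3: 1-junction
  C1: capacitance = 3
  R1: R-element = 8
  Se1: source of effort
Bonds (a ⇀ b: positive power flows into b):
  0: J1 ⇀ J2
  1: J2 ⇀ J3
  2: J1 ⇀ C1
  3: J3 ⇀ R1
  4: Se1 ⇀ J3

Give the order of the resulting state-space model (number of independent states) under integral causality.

β4 stroke→J3  (Se1 fixes effort; stroke away)
β2 stroke→J1  (C1 outputs effort q/C1)
β0 stroke→J2  (J1 effort already set via bond 2)
β1 stroke→J3  (J2: bond 0 brought effort, rest push out)
β3 stroke→R1  (only one flow-in slot at J3)

1  (C1 all integral)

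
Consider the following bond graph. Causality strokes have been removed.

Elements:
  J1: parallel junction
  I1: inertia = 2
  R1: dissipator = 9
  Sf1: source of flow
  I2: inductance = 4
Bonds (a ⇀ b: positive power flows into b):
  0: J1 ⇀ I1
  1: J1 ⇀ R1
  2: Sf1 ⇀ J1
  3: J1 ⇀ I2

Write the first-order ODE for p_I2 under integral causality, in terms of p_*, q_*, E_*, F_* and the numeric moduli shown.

dp_I2/dt = 9*F_Sf1 - 9*p_I1/2 - 9*p_I2/4

#2 stroke at Sf1  (Sf1 (Sf) sets flow on bond)
#0 stroke at I1  (I1: I, integral causality)
#3 stroke at I2  (I2 outputs flow p/I2)
#1 stroke at J1  (J1: last free bond brings effort in)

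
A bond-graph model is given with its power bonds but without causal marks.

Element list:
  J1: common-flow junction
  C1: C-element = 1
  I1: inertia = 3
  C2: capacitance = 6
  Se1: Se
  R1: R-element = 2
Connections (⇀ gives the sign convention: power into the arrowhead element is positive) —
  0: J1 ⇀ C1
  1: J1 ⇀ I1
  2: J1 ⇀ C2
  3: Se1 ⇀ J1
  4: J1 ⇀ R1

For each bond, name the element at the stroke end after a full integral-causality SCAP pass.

b0 →J1
b1 →I1
b2 →J1
b3 →J1
b4 →J1

b3 stroke→J1  (source Se1 imposes e)
b0 stroke→J1  (C1 integral (e out))
b1 stroke→I1  (prefer integral on I1)
b2 stroke→J1  (common-f at J1 fixed by 1)
b4 stroke→J1  (1-jn J1 has f-setter on 1)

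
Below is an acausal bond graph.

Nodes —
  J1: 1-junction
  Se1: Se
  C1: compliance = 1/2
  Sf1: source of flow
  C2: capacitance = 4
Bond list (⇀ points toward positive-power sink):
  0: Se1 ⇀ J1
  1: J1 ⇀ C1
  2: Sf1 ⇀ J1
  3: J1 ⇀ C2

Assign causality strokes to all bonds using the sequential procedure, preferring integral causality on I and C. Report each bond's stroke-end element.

#0 stroke→J1
#1 stroke→J1
#2 stroke→Sf1
#3 stroke→J1

#0 stroke→J1  (Se1 (Se) sets effort on bond)
#2 stroke→Sf1  (Sf1: flow source, stroke at near end)
#1 stroke→J1  (common-f at J1 fixed by 2)
#3 stroke→J1  (common-f at J1 fixed by 2)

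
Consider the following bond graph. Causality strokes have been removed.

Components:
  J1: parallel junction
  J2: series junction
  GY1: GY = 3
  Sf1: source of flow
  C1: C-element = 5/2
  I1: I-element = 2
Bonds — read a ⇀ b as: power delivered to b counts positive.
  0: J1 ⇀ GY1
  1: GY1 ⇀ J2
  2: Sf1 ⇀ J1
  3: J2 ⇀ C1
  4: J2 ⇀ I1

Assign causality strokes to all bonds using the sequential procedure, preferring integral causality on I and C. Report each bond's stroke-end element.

β2 →Sf1  (Sf1 fixes flow; stroke at Sf1)
β0 →J1  (only one effort-in slot at J1)
β1 →J2  (GY1: gyrator matches bond 0)
β3 →J2  (C1 outputs effort q/C1)
β4 →I1  (J2 needs exactly one f-in)

bond 0 stroke at J1
bond 1 stroke at J2
bond 2 stroke at Sf1
bond 3 stroke at J2
bond 4 stroke at I1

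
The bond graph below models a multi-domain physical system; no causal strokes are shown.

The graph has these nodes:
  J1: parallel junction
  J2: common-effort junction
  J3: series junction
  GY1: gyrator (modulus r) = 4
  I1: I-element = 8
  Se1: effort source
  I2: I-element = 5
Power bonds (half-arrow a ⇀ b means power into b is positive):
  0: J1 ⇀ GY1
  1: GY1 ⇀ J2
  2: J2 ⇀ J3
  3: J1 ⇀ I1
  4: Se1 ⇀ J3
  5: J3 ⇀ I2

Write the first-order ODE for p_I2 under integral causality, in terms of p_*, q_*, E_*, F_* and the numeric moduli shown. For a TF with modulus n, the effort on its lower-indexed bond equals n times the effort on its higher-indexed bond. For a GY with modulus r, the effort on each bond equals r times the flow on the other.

dp_I2/dt = E_Se1 - p_I1/2

β4 →J3  (source Se1 imposes e)
β3 →I1  (I1 integral (f out))
β0 →J1  (J1 needs exactly one e-in)
β1 →J2  (GY1: gyrator matches bond 0)
β2 →J3  (J2: bond 1 brought effort, rest push out)
β5 →I2  (J3: last free bond brings flow in)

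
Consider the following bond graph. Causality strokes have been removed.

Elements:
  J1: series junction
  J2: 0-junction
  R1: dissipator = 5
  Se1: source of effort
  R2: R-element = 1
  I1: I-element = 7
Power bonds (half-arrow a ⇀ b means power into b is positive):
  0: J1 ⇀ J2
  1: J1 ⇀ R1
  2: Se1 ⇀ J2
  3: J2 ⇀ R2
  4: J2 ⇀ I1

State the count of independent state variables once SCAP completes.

1  (I1 all integral)

#2 →J2  (source Se1 imposes e)
#0 →J1  (J2: bond 2 brought effort, rest push out)
#3 →R2  (0-jn J2 has e-setter on 2)
#4 →I1  (common-e at J2 fixed by 2)
#1 →R1  (J1 needs exactly one f-in)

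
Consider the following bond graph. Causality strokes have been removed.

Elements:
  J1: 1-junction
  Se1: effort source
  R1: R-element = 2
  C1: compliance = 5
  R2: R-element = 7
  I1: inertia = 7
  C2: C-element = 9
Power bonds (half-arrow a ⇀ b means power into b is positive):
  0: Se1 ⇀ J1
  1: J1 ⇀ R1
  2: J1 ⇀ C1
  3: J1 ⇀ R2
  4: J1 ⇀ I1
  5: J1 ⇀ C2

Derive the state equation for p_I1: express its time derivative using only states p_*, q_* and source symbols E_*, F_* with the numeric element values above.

dp_I1/dt = E_Se1 - 9*p_I1/7 - q_C1/5 - q_C2/9

#0 →J1  (source Se1 imposes e)
#2 →J1  (C1 outputs effort q/C1)
#4 →I1  (prefer integral on I1)
#1 →J1  (1-jn J1 has f-setter on 4)
#3 →J1  (1-jn J1 has f-setter on 4)
#5 →J1  (common-f at J1 fixed by 4)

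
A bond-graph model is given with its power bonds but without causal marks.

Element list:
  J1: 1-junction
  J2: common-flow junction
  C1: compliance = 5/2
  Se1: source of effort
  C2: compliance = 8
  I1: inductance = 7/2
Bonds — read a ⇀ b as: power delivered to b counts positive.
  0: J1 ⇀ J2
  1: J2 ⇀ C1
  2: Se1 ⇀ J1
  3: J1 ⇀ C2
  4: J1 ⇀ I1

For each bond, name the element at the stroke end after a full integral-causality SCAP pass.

β2 →J1  (Se1 (Se) sets effort on bond)
β1 →J2  (C1: C, integral causality)
β0 →J1  (closing 1-jn rule on J2)
β3 →J1  (C2 integral (e out))
β4 →I1  (only one flow-in slot at J1)

#0 →J1
#1 →J2
#2 →J1
#3 →J1
#4 →I1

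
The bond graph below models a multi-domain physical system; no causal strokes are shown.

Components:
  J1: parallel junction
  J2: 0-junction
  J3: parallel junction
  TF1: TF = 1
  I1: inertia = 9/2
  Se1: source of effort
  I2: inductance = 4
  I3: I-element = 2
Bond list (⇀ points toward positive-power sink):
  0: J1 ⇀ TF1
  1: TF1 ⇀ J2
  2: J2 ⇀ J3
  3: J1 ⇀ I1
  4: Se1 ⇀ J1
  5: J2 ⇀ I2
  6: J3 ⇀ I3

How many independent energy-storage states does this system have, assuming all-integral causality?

3  (I1, I2, I3 all integral)

bond 4 stroke at J1  (Se1 fixes effort; stroke away)
bond 0 stroke at TF1  (J1 effort already set via bond 4)
bond 3 stroke at I1  (J1: bond 4 brought effort, rest push out)
bond 1 stroke at J2  (TF1: transformer flips bond 0)
bond 2 stroke at J3  (0-jn J2 has e-setter on 1)
bond 5 stroke at I2  (common-e at J2 fixed by 1)
bond 6 stroke at I3  (common-e at J3 fixed by 2)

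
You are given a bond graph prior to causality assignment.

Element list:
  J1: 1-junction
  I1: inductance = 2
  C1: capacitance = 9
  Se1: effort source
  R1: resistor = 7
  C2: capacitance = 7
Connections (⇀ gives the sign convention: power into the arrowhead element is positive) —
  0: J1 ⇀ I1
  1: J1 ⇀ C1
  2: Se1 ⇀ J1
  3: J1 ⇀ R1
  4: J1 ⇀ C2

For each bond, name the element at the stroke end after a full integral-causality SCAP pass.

bond 2 |J1  (Se1 (Se) sets effort on bond)
bond 0 |I1  (prefer integral on I1)
bond 1 |J1  (common-f at J1 fixed by 0)
bond 3 |J1  (J1 flow already set via bond 0)
bond 4 |J1  (J1 flow already set via bond 0)

bond 0 |I1
bond 1 |J1
bond 2 |J1
bond 3 |J1
bond 4 |J1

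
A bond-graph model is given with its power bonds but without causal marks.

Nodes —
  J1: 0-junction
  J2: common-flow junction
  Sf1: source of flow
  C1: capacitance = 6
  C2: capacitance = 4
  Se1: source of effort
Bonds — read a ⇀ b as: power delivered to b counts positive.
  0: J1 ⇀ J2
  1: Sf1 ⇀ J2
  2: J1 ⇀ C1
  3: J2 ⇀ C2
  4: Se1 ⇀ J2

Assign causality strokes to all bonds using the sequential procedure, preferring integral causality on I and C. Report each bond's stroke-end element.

b0 stroke→J2
b1 stroke→Sf1
b2 stroke→J1
b3 stroke→J2
b4 stroke→J2

#1 stroke at Sf1  (Sf1 (Sf) sets flow on bond)
#4 stroke at J2  (source Se1 imposes e)
#0 stroke at J2  (J2: bond 1 brought flow, rest push out)
#3 stroke at J2  (J2 flow already set via bond 1)
#2 stroke at J1  (J1 needs exactly one e-in)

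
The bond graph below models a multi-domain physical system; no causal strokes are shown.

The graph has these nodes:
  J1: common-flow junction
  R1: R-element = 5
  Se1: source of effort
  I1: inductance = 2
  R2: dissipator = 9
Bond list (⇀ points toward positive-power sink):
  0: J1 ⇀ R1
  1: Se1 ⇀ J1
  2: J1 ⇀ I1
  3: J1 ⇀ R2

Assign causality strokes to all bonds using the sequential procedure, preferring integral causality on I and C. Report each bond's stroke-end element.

β0 stroke at J1
β1 stroke at J1
β2 stroke at I1
β3 stroke at J1

b1 |J1  (Se1 (Se) sets effort on bond)
b2 |I1  (I1 integral (f out))
b0 |J1  (J1: bond 2 brought flow, rest push out)
b3 |J1  (J1 flow already set via bond 2)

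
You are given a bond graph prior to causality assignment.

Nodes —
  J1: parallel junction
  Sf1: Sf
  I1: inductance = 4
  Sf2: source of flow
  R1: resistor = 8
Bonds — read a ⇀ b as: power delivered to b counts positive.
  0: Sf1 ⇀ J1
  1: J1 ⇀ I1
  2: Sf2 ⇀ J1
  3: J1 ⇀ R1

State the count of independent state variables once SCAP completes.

1  (I1 all integral)

bond 0 stroke→Sf1  (Sf1 fixes flow; stroke at Sf1)
bond 2 stroke→Sf2  (source Sf2 imposes f)
bond 1 stroke→I1  (I1: I, integral causality)
bond 3 stroke→J1  (J1 needs exactly one e-in)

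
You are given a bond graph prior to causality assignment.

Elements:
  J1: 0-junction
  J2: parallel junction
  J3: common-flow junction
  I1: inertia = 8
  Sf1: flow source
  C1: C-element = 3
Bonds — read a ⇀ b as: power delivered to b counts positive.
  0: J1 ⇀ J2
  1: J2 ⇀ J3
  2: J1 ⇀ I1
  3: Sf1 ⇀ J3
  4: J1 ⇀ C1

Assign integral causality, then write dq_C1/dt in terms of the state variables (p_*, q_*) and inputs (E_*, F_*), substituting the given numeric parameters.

dq_C1/dt = -F_Sf1 - p_I1/8

β3 →Sf1  (Sf1 fixes flow; stroke at Sf1)
β1 →J3  (J3: bond 3 brought flow, rest push out)
β0 →J2  (J2: last free bond brings effort in)
β2 →I1  (prefer integral on I1)
β4 →J1  (only one effort-in slot at J1)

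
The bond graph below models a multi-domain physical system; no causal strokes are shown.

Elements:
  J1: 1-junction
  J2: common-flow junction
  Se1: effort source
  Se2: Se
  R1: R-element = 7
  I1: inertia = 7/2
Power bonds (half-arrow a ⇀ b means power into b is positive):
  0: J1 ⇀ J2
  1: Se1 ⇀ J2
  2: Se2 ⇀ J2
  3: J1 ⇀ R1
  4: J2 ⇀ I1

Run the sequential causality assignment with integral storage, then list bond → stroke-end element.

b1 stroke at J2  (source Se1 imposes e)
b2 stroke at J2  (Se2 fixes effort; stroke away)
b4 stroke at I1  (I1: I, integral causality)
b0 stroke at J2  (1-jn J2 has f-setter on 4)
b3 stroke at J1  (1-jn J1 has f-setter on 0)

#0 →J2
#1 →J2
#2 →J2
#3 →J1
#4 →I1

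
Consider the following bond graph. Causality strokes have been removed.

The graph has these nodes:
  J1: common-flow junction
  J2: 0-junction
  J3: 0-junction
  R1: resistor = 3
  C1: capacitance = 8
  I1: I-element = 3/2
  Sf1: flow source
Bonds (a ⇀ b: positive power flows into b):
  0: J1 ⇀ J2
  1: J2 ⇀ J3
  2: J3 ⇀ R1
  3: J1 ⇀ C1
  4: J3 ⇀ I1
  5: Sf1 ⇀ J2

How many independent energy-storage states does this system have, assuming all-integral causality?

#5 →Sf1  (Sf1: flow source, stroke at near end)
#3 →J1  (C1 outputs effort q/C1)
#0 →J2  (J1: last free bond brings flow in)
#1 →J3  (common-e at J2 fixed by 0)
#2 →R1  (J3 effort already set via bond 1)
#4 →I1  (common-e at J3 fixed by 1)

2  (C1, I1 all integral)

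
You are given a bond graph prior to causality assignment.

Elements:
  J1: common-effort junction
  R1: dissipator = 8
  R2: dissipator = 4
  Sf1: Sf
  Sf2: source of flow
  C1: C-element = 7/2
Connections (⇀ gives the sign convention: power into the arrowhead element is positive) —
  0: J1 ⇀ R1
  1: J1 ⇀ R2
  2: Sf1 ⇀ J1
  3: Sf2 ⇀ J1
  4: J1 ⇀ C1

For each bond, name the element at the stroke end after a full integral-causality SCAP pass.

#2 stroke at Sf1  (Sf1 (Sf) sets flow on bond)
#3 stroke at Sf2  (source Sf2 imposes f)
#4 stroke at J1  (C1: C, integral causality)
#0 stroke at R1  (J1 effort already set via bond 4)
#1 stroke at R2  (J1 effort already set via bond 4)

b0 stroke at R1
b1 stroke at R2
b2 stroke at Sf1
b3 stroke at Sf2
b4 stroke at J1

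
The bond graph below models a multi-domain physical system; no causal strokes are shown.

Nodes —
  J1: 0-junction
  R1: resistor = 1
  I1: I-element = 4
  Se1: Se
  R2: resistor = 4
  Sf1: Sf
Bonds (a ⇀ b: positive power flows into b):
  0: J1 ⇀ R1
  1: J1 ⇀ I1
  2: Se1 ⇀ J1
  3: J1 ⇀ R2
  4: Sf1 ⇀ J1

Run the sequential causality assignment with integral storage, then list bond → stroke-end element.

β0 |R1
β1 |I1
β2 |J1
β3 |R2
β4 |Sf1

β2 |J1  (Se1: effort source, stroke at far end)
β4 |Sf1  (source Sf1 imposes f)
β0 |R1  (0-jn J1 has e-setter on 2)
β1 |I1  (common-e at J1 fixed by 2)
β3 |R2  (common-e at J1 fixed by 2)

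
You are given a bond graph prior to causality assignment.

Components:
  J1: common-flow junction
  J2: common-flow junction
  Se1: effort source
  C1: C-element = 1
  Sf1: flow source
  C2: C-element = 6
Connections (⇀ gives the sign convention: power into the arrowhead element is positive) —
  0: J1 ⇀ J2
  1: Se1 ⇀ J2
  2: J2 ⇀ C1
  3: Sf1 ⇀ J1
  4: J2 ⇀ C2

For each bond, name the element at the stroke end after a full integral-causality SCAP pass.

bond 0 stroke→J1
bond 1 stroke→J2
bond 2 stroke→J2
bond 3 stroke→Sf1
bond 4 stroke→J2

bond 1 stroke at J2  (Se1: effort source, stroke at far end)
bond 3 stroke at Sf1  (Sf1 fixes flow; stroke at Sf1)
bond 0 stroke at J1  (J1 flow already set via bond 3)
bond 2 stroke at J2  (common-f at J2 fixed by 0)
bond 4 stroke at J2  (1-jn J2 has f-setter on 0)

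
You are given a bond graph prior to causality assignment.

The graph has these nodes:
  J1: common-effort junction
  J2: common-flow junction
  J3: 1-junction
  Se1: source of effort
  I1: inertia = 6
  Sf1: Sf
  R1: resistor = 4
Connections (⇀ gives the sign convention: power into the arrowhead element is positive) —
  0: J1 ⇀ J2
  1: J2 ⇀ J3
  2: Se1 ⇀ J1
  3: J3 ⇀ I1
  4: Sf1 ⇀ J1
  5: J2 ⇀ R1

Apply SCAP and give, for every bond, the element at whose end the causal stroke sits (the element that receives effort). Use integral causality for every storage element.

#0 |J2
#1 |J3
#2 |J1
#3 |I1
#4 |Sf1
#5 |J2

#2 |J1  (source Se1 imposes e)
#4 |Sf1  (Sf1: flow source, stroke at near end)
#0 |J2  (0-jn J1 has e-setter on 2)
#3 |I1  (prefer integral on I1)
#1 |J3  (J3: bond 3 brought flow, rest push out)
#5 |J2  (J2: bond 1 brought flow, rest push out)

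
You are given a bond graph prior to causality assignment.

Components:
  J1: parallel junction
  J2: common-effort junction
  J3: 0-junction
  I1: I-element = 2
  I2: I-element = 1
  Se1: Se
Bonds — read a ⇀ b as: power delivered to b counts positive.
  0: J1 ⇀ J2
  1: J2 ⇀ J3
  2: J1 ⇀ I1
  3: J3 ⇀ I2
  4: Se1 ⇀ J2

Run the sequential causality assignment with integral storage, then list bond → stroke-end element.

bond 0 →J1
bond 1 →J3
bond 2 →I1
bond 3 →I2
bond 4 →J2

bond 4 stroke at J2  (source Se1 imposes e)
bond 0 stroke at J1  (J2 effort already set via bond 4)
bond 1 stroke at J3  (J2: bond 4 brought effort, rest push out)
bond 3 stroke at I2  (J3: bond 1 brought effort, rest push out)
bond 2 stroke at I1  (common-e at J1 fixed by 0)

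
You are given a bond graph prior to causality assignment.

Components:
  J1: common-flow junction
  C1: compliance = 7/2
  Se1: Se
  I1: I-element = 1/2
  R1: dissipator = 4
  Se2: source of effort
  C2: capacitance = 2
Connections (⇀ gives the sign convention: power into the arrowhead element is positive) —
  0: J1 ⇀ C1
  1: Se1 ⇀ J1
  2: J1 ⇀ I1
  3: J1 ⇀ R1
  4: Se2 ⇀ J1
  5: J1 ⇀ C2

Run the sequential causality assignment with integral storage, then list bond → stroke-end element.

#0 stroke at J1
#1 stroke at J1
#2 stroke at I1
#3 stroke at J1
#4 stroke at J1
#5 stroke at J1

bond 1 →J1  (Se1 (Se) sets effort on bond)
bond 4 →J1  (Se2: effort source, stroke at far end)
bond 0 →J1  (prefer integral on C1)
bond 2 →I1  (I1 outputs flow p/I1)
bond 3 →J1  (J1 flow already set via bond 2)
bond 5 →J1  (J1: bond 2 brought flow, rest push out)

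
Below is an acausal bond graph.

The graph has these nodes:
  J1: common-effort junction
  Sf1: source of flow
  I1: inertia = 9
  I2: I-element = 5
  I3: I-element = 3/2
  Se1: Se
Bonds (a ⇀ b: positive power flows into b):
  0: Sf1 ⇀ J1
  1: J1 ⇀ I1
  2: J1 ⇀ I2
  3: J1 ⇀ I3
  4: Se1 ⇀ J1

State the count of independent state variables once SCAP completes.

3  (I1, I2, I3 all integral)

#0 →Sf1  (source Sf1 imposes f)
#4 →J1  (Se1 fixes effort; stroke away)
#1 →I1  (common-e at J1 fixed by 4)
#2 →I2  (0-jn J1 has e-setter on 4)
#3 →I3  (common-e at J1 fixed by 4)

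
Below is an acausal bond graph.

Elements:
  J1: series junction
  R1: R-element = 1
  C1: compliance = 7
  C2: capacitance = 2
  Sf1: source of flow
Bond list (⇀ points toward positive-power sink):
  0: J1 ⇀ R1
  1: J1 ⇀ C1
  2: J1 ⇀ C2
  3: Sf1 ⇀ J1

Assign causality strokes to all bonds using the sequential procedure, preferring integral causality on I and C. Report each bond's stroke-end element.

b3 |Sf1  (Sf1: flow source, stroke at near end)
b0 |J1  (common-f at J1 fixed by 3)
b1 |J1  (common-f at J1 fixed by 3)
b2 |J1  (J1: bond 3 brought flow, rest push out)

#0 →J1
#1 →J1
#2 →J1
#3 →Sf1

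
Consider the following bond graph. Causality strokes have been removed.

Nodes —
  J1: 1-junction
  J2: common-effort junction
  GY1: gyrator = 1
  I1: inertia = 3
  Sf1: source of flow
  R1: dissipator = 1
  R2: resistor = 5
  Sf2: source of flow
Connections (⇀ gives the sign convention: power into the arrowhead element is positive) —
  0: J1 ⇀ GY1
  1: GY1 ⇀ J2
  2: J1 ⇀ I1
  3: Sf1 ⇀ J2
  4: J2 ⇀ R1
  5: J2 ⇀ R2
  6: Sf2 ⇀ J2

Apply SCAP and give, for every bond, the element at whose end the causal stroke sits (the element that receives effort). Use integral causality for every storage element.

bond 3 stroke at Sf1  (Sf1: flow source, stroke at near end)
bond 6 stroke at Sf2  (source Sf2 imposes f)
bond 2 stroke at I1  (I1 integral (f out))
bond 0 stroke at J1  (common-f at J1 fixed by 2)
bond 1 stroke at J2  (through GY1, causality inverts; strokes same side of GY1)
bond 4 stroke at R1  (J2 effort already set via bond 1)
bond 5 stroke at R2  (J2: bond 1 brought effort, rest push out)

β0 stroke→J1
β1 stroke→J2
β2 stroke→I1
β3 stroke→Sf1
β4 stroke→R1
β5 stroke→R2
β6 stroke→Sf2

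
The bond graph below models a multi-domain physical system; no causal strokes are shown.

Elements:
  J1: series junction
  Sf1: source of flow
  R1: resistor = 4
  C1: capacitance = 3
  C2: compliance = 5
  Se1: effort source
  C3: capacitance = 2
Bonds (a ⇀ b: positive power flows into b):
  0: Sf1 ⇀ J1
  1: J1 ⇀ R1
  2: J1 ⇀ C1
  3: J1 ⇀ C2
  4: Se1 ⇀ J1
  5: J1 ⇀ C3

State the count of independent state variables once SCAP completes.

3  (C1, C2, C3 all integral)

b0 |Sf1  (source Sf1 imposes f)
b4 |J1  (Se1: effort source, stroke at far end)
b1 |J1  (1-jn J1 has f-setter on 0)
b2 |J1  (1-jn J1 has f-setter on 0)
b3 |J1  (J1 flow already set via bond 0)
b5 |J1  (1-jn J1 has f-setter on 0)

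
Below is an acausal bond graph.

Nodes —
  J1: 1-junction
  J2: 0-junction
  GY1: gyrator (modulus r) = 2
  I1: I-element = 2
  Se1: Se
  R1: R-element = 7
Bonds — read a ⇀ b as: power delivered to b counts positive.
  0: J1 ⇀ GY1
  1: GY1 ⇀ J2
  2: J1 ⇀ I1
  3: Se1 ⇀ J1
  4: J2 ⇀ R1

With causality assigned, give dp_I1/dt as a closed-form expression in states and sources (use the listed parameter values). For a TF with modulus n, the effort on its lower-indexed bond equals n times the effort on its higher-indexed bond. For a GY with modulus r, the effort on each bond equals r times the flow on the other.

dp_I1/dt = E_Se1 - 2*p_I1/7

b3 |J1  (Se1 fixes effort; stroke away)
b2 |I1  (I1 outputs flow p/I1)
b0 |J1  (J1 flow already set via bond 2)
b1 |J2  (GY GY1: same side as bond 0)
b4 |R1  (J2 effort already set via bond 1)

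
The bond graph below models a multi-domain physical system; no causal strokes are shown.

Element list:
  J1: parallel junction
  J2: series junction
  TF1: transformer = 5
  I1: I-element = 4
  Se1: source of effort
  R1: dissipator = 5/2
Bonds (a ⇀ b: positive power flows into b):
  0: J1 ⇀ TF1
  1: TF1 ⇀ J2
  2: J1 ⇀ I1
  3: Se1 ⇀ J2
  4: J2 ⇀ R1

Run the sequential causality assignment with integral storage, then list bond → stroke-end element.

bond 0 stroke at J1
bond 1 stroke at TF1
bond 2 stroke at I1
bond 3 stroke at J2
bond 4 stroke at J2

β3 stroke at J2  (Se1 fixes effort; stroke away)
β2 stroke at I1  (prefer integral on I1)
β0 stroke at J1  (only one effort-in slot at J1)
β1 stroke at TF1  (TF TF1: opposite of bond 0)
β4 stroke at J2  (common-f at J2 fixed by 1)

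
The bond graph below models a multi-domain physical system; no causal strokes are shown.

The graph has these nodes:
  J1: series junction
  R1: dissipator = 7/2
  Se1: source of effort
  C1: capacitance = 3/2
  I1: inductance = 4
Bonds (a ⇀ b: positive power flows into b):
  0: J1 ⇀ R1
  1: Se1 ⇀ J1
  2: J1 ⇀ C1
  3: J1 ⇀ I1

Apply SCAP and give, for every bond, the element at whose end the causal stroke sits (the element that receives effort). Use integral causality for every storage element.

b1 →J1  (Se1 (Se) sets effort on bond)
b2 →J1  (prefer integral on C1)
b3 →I1  (I1 integral (f out))
b0 →J1  (common-f at J1 fixed by 3)

bond 0 stroke→J1
bond 1 stroke→J1
bond 2 stroke→J1
bond 3 stroke→I1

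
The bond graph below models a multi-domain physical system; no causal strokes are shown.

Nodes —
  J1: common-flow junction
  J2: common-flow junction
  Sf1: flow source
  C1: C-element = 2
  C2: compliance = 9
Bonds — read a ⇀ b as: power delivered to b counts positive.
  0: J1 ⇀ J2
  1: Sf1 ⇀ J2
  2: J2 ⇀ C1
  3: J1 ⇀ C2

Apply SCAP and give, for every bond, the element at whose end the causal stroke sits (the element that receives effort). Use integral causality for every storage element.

#0 |J2
#1 |Sf1
#2 |J2
#3 |J1

β1 →Sf1  (source Sf1 imposes f)
β0 →J2  (J2: bond 1 brought flow, rest push out)
β2 →J2  (1-jn J2 has f-setter on 1)
β3 →J1  (1-jn J1 has f-setter on 0)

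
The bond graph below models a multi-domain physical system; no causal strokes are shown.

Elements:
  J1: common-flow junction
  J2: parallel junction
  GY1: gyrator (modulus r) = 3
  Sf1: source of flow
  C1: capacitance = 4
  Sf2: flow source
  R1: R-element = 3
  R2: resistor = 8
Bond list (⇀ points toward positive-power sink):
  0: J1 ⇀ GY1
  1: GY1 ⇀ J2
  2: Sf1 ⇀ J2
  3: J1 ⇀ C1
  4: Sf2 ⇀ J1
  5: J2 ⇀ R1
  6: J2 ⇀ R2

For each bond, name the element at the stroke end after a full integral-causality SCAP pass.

bond 0 |J1
bond 1 |J2
bond 2 |Sf1
bond 3 |J1
bond 4 |Sf2
bond 5 |R1
bond 6 |R2

#2 stroke→Sf1  (Sf1: flow source, stroke at near end)
#4 stroke→Sf2  (source Sf2 imposes f)
#0 stroke→J1  (J1: bond 4 brought flow, rest push out)
#3 stroke→J1  (J1: bond 4 brought flow, rest push out)
#1 stroke→J2  (through GY1, causality inverts; strokes same side of GY1)
#5 stroke→R1  (J2 effort already set via bond 1)
#6 stroke→R2  (J2 effort already set via bond 1)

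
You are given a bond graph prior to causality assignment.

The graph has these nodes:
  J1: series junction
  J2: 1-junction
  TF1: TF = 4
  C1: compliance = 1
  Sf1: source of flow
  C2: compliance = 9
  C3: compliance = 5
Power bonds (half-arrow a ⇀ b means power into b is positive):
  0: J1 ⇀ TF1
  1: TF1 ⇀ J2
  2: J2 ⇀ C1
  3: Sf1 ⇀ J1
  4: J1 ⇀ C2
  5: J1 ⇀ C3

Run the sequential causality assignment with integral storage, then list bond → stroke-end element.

#3 stroke→Sf1  (Sf1 (Sf) sets flow on bond)
#0 stroke→J1  (1-jn J1 has f-setter on 3)
#4 stroke→J1  (J1 flow already set via bond 3)
#5 stroke→J1  (common-f at J1 fixed by 3)
#1 stroke→TF1  (TF TF1: opposite of bond 0)
#2 stroke→J2  (1-jn J2 has f-setter on 1)

#0 →J1
#1 →TF1
#2 →J2
#3 →Sf1
#4 →J1
#5 →J1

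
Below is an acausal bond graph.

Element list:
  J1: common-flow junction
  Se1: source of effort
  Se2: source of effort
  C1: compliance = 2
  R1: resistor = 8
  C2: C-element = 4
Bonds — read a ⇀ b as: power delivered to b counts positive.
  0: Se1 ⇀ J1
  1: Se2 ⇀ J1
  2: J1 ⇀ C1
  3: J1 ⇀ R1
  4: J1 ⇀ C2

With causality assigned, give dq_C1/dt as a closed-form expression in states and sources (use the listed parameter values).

β0 |J1  (Se1 (Se) sets effort on bond)
β1 |J1  (Se2 fixes effort; stroke away)
β2 |J1  (C1: C, integral causality)
β4 |J1  (C2: C, integral causality)
β3 |R1  (only one flow-in slot at J1)

dq_C1/dt = E_Se1/8 + E_Se2/8 - q_C1/16 - q_C2/32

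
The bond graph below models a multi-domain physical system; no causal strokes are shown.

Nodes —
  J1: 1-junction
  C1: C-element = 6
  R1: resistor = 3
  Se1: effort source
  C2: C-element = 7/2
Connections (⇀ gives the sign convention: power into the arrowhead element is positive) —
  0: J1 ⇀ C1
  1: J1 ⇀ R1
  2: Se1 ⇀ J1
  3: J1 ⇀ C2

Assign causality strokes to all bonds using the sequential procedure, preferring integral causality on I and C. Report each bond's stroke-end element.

bond 2 stroke→J1  (Se1 fixes effort; stroke away)
bond 0 stroke→J1  (C1: C, integral causality)
bond 3 stroke→J1  (C2 integral (e out))
bond 1 stroke→R1  (closing 1-jn rule on J1)

#0 |J1
#1 |R1
#2 |J1
#3 |J1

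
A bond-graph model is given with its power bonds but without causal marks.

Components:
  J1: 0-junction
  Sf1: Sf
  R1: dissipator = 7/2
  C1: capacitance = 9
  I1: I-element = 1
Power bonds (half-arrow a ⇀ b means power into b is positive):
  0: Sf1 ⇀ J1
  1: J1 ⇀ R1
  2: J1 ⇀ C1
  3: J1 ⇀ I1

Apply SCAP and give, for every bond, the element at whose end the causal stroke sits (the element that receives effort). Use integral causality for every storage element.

bond 0 →Sf1  (source Sf1 imposes f)
bond 2 →J1  (C1: C, integral causality)
bond 1 →R1  (J1 effort already set via bond 2)
bond 3 →I1  (J1: bond 2 brought effort, rest push out)

b0 stroke at Sf1
b1 stroke at R1
b2 stroke at J1
b3 stroke at I1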